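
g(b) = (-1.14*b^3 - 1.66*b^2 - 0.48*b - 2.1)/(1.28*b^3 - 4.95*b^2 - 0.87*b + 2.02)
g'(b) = (-3.84*b^2 + 9.9*b + 0.87)*(-1.14*b^3 - 1.66*b^2 - 0.48*b - 2.1)/(1.28*b^3 - 4.95*b^2 - 0.87*b + 2.02)^2 + (-3.42*b^2 - 3.32*b - 0.48)/(1.28*b^3 - 4.95*b^2 - 0.87*b + 2.02) = (-8.88178419700125e-16*b^5 + 7.7678*b^4 + 3.2124*b^3 + 0.2238*b^2 - 27.4964*b - 2.7966)/(1.6384*b^6 - 12.672*b^5 + 22.2753*b^4 + 13.7842*b^3 - 19.2411*b^2 - 3.5148*b + 4.0804)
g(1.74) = 1.81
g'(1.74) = 0.64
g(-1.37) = 0.17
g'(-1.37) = 0.62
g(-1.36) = 0.18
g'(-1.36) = 0.64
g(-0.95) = 0.80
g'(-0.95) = 3.67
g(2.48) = 2.79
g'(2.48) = 2.23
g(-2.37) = -0.12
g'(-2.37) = 0.16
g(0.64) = 14.80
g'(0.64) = -346.92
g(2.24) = 2.34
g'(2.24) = 1.56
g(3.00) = 4.66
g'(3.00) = 5.65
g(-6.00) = -0.42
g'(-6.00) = 0.05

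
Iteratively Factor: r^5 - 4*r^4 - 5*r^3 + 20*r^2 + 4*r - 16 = (r + 2)*(r^4 - 6*r^3 + 7*r^2 + 6*r - 8) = (r - 4)*(r + 2)*(r^3 - 2*r^2 - r + 2) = (r - 4)*(r - 1)*(r + 2)*(r^2 - r - 2) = (r - 4)*(r - 2)*(r - 1)*(r + 2)*(r + 1)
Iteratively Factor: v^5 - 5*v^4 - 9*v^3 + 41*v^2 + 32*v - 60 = (v + 2)*(v^4 - 7*v^3 + 5*v^2 + 31*v - 30) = (v - 5)*(v + 2)*(v^3 - 2*v^2 - 5*v + 6) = (v - 5)*(v - 3)*(v + 2)*(v^2 + v - 2) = (v - 5)*(v - 3)*(v + 2)^2*(v - 1)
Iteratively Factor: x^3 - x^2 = (x)*(x^2 - x) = x^2*(x - 1)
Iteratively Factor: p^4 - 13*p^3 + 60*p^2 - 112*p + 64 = (p - 4)*(p^3 - 9*p^2 + 24*p - 16) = (p - 4)*(p - 1)*(p^2 - 8*p + 16) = (p - 4)^2*(p - 1)*(p - 4)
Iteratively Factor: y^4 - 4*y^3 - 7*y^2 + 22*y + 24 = (y + 1)*(y^3 - 5*y^2 - 2*y + 24) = (y - 4)*(y + 1)*(y^2 - y - 6) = (y - 4)*(y - 3)*(y + 1)*(y + 2)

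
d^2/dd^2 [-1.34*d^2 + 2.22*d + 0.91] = -2.68000000000000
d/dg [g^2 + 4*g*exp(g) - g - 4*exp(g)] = 4*g*exp(g) + 2*g - 1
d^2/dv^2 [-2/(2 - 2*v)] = 2/(v - 1)^3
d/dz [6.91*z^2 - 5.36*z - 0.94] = 13.82*z - 5.36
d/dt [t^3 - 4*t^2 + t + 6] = 3*t^2 - 8*t + 1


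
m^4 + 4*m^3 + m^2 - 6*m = m*(m - 1)*(m + 2)*(m + 3)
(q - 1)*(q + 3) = q^2 + 2*q - 3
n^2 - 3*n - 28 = (n - 7)*(n + 4)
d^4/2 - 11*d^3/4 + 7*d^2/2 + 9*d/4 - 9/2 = (d/2 + 1/2)*(d - 3)*(d - 2)*(d - 3/2)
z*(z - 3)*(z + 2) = z^3 - z^2 - 6*z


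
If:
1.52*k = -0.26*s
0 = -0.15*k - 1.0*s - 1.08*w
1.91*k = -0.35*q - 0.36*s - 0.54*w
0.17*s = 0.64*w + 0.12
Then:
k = -0.03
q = 0.21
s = 0.16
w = -0.14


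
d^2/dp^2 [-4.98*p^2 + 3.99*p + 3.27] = -9.96000000000000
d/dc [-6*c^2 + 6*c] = 6 - 12*c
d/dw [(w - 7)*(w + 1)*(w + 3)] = 3*w^2 - 6*w - 25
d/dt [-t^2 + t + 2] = 1 - 2*t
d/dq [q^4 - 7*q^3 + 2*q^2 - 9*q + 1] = 4*q^3 - 21*q^2 + 4*q - 9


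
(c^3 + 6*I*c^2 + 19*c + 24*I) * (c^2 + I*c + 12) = c^5 + 7*I*c^4 + 25*c^3 + 115*I*c^2 + 204*c + 288*I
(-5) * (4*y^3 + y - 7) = -20*y^3 - 5*y + 35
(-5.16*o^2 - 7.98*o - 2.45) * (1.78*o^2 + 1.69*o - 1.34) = -9.1848*o^4 - 22.9248*o^3 - 10.9328*o^2 + 6.5527*o + 3.283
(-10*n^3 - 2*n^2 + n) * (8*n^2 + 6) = -80*n^5 - 16*n^4 - 52*n^3 - 12*n^2 + 6*n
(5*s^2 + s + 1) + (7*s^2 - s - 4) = 12*s^2 - 3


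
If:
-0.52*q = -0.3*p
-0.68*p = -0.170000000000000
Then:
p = 0.25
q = 0.14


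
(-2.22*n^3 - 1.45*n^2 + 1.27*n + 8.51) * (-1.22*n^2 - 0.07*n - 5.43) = 2.7084*n^5 + 1.9244*n^4 + 10.6067*n^3 - 2.5976*n^2 - 7.4918*n - 46.2093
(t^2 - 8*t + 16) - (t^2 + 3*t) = 16 - 11*t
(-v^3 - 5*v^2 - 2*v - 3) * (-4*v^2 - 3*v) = 4*v^5 + 23*v^4 + 23*v^3 + 18*v^2 + 9*v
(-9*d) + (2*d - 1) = -7*d - 1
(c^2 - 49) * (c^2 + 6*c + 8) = c^4 + 6*c^3 - 41*c^2 - 294*c - 392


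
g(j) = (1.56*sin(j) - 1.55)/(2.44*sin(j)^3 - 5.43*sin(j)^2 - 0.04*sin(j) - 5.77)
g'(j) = (1.56*sin(j) - 1.55)*(-7.32*sin(j)^2*cos(j) + 10.86*sin(j)*cos(j) + 0.04*cos(j))/(2.44*sin(j)^3 - 5.43*sin(j)^2 - 0.04*sin(j) - 5.77)^2 + 1.56*cos(j)/(2.44*sin(j)^3 - 5.43*sin(j)^2 - 0.04*sin(j) - 5.77)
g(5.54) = 0.29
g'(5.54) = 0.13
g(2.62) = 0.11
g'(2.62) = 0.25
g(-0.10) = 0.29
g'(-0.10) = -0.21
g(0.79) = 0.06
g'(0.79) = -0.16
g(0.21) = 0.20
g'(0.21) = -0.32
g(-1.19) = 0.24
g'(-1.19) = 0.07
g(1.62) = -0.00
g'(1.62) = 0.01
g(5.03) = 0.24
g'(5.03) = 0.06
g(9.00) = 0.14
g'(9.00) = 0.28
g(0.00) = 0.27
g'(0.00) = -0.27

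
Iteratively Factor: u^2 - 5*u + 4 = (u - 4)*(u - 1)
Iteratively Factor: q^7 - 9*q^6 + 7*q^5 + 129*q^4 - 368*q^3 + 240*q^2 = (q)*(q^6 - 9*q^5 + 7*q^4 + 129*q^3 - 368*q^2 + 240*q) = q*(q - 4)*(q^5 - 5*q^4 - 13*q^3 + 77*q^2 - 60*q) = q*(q - 4)*(q - 3)*(q^4 - 2*q^3 - 19*q^2 + 20*q) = q^2*(q - 4)*(q - 3)*(q^3 - 2*q^2 - 19*q + 20) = q^2*(q - 4)*(q - 3)*(q - 1)*(q^2 - q - 20) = q^2*(q - 5)*(q - 4)*(q - 3)*(q - 1)*(q + 4)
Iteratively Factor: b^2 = (b)*(b)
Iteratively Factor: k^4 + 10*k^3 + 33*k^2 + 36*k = (k + 3)*(k^3 + 7*k^2 + 12*k) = k*(k + 3)*(k^2 + 7*k + 12) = k*(k + 3)*(k + 4)*(k + 3)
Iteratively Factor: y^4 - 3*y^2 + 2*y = (y + 2)*(y^3 - 2*y^2 + y) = (y - 1)*(y + 2)*(y^2 - y) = y*(y - 1)*(y + 2)*(y - 1)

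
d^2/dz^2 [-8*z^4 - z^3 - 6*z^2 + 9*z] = -96*z^2 - 6*z - 12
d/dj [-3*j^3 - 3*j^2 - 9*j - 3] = -9*j^2 - 6*j - 9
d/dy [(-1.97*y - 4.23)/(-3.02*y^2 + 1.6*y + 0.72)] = (-5.9494*y^2 - 25.5492*y + 5.3496)/(9.1204*y^4 - 9.664*y^3 - 1.7888*y^2 + 2.304*y + 0.5184)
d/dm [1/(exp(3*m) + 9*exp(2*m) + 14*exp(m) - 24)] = (-3*exp(2*m) - 18*exp(m) - 14)*exp(m)/(exp(3*m) + 9*exp(2*m) + 14*exp(m) - 24)^2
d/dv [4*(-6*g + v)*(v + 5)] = -24*g + 8*v + 20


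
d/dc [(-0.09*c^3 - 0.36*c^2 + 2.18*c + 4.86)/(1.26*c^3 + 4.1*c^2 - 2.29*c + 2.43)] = (0.0846*c^4 - 5.0814*c^3 - 27.1405*c^2 - 41.6016*c + 16.4268)/(1.5876*c^6 + 10.332*c^5 + 11.0392*c^4 - 12.6544*c^3 + 25.1701*c^2 - 11.1294*c + 5.9049)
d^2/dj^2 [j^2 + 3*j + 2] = 2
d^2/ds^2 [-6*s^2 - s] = -12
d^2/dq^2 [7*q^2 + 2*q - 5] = 14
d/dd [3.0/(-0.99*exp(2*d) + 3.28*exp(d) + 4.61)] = (5.94*exp(d) - 9.84)*exp(d)/(-0.99*exp(2*d) + 3.28*exp(d) + 4.61)^2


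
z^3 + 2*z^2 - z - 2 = (z - 1)*(z + 1)*(z + 2)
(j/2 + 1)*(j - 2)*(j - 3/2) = j^3/2 - 3*j^2/4 - 2*j + 3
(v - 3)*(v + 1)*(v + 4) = v^3 + 2*v^2 - 11*v - 12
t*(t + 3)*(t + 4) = t^3 + 7*t^2 + 12*t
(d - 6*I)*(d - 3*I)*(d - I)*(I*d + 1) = I*d^4 + 11*d^3 - 37*I*d^2 - 45*d + 18*I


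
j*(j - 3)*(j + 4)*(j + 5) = j^4 + 6*j^3 - 7*j^2 - 60*j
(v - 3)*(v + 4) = v^2 + v - 12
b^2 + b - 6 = (b - 2)*(b + 3)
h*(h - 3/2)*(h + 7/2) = h^3 + 2*h^2 - 21*h/4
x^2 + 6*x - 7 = (x - 1)*(x + 7)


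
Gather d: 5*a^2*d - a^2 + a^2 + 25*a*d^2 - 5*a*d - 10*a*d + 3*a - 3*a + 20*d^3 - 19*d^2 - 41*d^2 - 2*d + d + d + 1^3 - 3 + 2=20*d^3 + d^2*(25*a - 60) + d*(5*a^2 - 15*a)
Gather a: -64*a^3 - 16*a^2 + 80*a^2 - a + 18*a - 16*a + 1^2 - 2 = -64*a^3 + 64*a^2 + a - 1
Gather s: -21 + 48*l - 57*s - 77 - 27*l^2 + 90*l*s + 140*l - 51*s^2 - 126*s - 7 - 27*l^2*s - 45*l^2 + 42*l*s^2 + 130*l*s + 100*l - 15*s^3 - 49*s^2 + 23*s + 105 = -72*l^2 + 288*l - 15*s^3 + s^2*(42*l - 100) + s*(-27*l^2 + 220*l - 160)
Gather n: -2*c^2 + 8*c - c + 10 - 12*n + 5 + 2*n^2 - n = -2*c^2 + 7*c + 2*n^2 - 13*n + 15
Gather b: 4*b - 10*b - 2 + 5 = 3 - 6*b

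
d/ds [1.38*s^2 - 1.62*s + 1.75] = 2.76*s - 1.62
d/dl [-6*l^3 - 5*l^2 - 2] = 2*l*(-9*l - 5)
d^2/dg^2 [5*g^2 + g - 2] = 10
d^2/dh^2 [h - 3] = 0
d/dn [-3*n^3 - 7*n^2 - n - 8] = -9*n^2 - 14*n - 1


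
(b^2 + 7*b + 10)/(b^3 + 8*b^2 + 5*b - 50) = (b + 2)/(b^2 + 3*b - 10)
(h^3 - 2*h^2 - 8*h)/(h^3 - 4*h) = (h - 4)/(h - 2)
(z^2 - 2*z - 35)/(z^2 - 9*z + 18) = (z^2 - 2*z - 35)/(z^2 - 9*z + 18)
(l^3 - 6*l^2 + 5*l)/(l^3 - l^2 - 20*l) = (l - 1)/(l + 4)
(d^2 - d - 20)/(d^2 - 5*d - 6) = (-d^2 + d + 20)/(-d^2 + 5*d + 6)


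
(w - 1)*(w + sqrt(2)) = w^2 - w + sqrt(2)*w - sqrt(2)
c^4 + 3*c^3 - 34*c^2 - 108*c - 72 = (c - 6)*(c + 1)*(c + 2)*(c + 6)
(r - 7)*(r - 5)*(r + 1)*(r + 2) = r^4 - 9*r^3 + r^2 + 81*r + 70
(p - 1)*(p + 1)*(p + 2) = p^3 + 2*p^2 - p - 2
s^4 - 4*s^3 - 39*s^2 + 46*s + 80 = (s - 8)*(s - 2)*(s + 1)*(s + 5)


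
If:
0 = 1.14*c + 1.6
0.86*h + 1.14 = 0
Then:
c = -1.40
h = -1.33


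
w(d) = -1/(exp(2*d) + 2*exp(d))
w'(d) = -(-2*exp(2*d) - 2*exp(d))/(exp(2*d) + 2*exp(d))^2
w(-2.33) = -4.90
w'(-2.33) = 5.13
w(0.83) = -0.10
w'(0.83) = 0.16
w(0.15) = -0.27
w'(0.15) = 0.37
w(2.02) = -0.01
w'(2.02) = 0.02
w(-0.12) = -0.39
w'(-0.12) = 0.51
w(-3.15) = -11.42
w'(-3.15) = 11.66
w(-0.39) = -0.55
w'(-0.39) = 0.69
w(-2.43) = -5.44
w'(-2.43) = 5.67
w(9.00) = 0.00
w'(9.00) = 0.00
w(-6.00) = -201.46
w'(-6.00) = 201.71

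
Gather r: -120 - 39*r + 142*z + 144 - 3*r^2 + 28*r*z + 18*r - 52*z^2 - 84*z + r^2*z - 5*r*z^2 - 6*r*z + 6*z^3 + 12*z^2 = r^2*(z - 3) + r*(-5*z^2 + 22*z - 21) + 6*z^3 - 40*z^2 + 58*z + 24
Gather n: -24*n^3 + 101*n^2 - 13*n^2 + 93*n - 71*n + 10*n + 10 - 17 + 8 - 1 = -24*n^3 + 88*n^2 + 32*n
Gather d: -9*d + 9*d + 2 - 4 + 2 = 0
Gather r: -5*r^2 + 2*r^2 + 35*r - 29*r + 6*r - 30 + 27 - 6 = -3*r^2 + 12*r - 9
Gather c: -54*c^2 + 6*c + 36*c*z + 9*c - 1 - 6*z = -54*c^2 + c*(36*z + 15) - 6*z - 1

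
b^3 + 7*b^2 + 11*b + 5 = (b + 1)^2*(b + 5)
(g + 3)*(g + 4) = g^2 + 7*g + 12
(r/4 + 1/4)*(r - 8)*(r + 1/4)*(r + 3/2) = r^4/4 - 21*r^3/16 - 159*r^2/32 - 133*r/32 - 3/4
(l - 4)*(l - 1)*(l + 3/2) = l^3 - 7*l^2/2 - 7*l/2 + 6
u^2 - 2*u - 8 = (u - 4)*(u + 2)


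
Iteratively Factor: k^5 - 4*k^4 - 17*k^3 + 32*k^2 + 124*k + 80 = (k + 2)*(k^4 - 6*k^3 - 5*k^2 + 42*k + 40) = (k - 5)*(k + 2)*(k^3 - k^2 - 10*k - 8) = (k - 5)*(k + 2)^2*(k^2 - 3*k - 4) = (k - 5)*(k + 1)*(k + 2)^2*(k - 4)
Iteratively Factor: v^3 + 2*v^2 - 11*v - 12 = (v + 1)*(v^2 + v - 12) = (v + 1)*(v + 4)*(v - 3)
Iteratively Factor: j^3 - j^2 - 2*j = (j + 1)*(j^2 - 2*j) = j*(j + 1)*(j - 2)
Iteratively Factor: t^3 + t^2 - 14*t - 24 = (t + 3)*(t^2 - 2*t - 8) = (t + 2)*(t + 3)*(t - 4)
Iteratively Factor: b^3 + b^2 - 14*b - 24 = (b - 4)*(b^2 + 5*b + 6) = (b - 4)*(b + 3)*(b + 2)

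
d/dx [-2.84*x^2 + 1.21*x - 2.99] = 1.21 - 5.68*x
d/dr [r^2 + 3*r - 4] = 2*r + 3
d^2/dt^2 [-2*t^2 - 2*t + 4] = -4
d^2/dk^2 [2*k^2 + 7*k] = 4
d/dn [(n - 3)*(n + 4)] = 2*n + 1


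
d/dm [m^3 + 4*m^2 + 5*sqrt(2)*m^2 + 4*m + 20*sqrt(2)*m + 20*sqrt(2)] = 3*m^2 + 8*m + 10*sqrt(2)*m + 4 + 20*sqrt(2)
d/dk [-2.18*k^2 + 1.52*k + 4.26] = 1.52 - 4.36*k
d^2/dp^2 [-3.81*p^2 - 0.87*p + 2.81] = -7.62000000000000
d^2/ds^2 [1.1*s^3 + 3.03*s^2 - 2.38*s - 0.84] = 6.6*s + 6.06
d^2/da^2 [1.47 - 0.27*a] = 0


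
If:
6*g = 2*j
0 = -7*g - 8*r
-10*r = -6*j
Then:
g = 0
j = 0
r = 0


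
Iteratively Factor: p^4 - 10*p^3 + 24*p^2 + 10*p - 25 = (p - 5)*(p^3 - 5*p^2 - p + 5) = (p - 5)*(p - 1)*(p^2 - 4*p - 5) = (p - 5)*(p - 1)*(p + 1)*(p - 5)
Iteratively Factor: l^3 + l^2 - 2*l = (l)*(l^2 + l - 2) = l*(l + 2)*(l - 1)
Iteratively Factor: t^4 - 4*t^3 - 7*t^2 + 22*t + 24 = (t + 2)*(t^3 - 6*t^2 + 5*t + 12) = (t + 1)*(t + 2)*(t^2 - 7*t + 12) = (t - 4)*(t + 1)*(t + 2)*(t - 3)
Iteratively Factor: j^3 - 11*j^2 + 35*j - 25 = (j - 5)*(j^2 - 6*j + 5) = (j - 5)^2*(j - 1)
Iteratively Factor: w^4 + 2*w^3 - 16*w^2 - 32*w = (w - 4)*(w^3 + 6*w^2 + 8*w) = w*(w - 4)*(w^2 + 6*w + 8) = w*(w - 4)*(w + 2)*(w + 4)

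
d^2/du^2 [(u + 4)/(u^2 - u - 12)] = 2*(3*(-u - 1)*(-u^2 + u + 12) - (u + 4)*(2*u - 1)^2)/(-u^2 + u + 12)^3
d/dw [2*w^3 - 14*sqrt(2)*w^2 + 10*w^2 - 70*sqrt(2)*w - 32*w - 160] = 6*w^2 - 28*sqrt(2)*w + 20*w - 70*sqrt(2) - 32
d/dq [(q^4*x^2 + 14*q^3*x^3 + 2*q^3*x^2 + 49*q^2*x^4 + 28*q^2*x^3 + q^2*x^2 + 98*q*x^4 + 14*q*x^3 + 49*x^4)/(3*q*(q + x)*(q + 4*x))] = x^2*(q^6 + 10*q^5*x + 33*q^4*x^2 - 18*q^4*x - q^4 + 112*q^3*x^3 - 180*q^3*x^2 - 28*q^3*x + 196*q^2*x^4 - 378*q^2*x^3 - 213*q^2*x^2 - 490*q*x^3 - 196*x^4)/(3*q^2*(q^4 + 10*q^3*x + 33*q^2*x^2 + 40*q*x^3 + 16*x^4))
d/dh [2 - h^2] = -2*h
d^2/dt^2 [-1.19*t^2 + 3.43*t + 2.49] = -2.38000000000000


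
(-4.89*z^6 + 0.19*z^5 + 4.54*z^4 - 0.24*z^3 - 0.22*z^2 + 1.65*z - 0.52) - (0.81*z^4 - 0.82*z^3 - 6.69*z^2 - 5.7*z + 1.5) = -4.89*z^6 + 0.19*z^5 + 3.73*z^4 + 0.58*z^3 + 6.47*z^2 + 7.35*z - 2.02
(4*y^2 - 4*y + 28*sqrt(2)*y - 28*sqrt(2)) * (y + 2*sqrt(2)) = 4*y^3 - 4*y^2 + 36*sqrt(2)*y^2 - 36*sqrt(2)*y + 112*y - 112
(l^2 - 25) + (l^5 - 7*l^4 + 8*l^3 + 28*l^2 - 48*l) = l^5 - 7*l^4 + 8*l^3 + 29*l^2 - 48*l - 25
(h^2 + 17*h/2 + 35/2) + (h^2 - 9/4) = 2*h^2 + 17*h/2 + 61/4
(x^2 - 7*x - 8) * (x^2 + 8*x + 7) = x^4 + x^3 - 57*x^2 - 113*x - 56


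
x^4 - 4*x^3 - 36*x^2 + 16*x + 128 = (x - 8)*(x - 2)*(x + 2)*(x + 4)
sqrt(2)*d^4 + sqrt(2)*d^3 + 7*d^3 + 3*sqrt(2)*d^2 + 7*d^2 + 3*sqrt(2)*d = d*(d + 1)*(d + 3*sqrt(2))*(sqrt(2)*d + 1)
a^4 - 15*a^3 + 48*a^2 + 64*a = a*(a - 8)^2*(a + 1)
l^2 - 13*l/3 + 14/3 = (l - 7/3)*(l - 2)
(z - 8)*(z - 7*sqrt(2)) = z^2 - 7*sqrt(2)*z - 8*z + 56*sqrt(2)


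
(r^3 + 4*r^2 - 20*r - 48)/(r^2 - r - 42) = (r^2 - 2*r - 8)/(r - 7)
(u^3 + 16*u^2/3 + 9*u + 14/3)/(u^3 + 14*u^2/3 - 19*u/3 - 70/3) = (3*u^2 + 10*u + 7)/(3*u^2 + 8*u - 35)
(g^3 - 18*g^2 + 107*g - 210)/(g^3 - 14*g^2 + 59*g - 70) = (g - 6)/(g - 2)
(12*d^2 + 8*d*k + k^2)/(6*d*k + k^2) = (2*d + k)/k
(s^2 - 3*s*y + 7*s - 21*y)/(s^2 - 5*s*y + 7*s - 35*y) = (-s + 3*y)/(-s + 5*y)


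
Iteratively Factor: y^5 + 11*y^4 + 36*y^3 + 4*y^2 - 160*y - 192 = (y + 2)*(y^4 + 9*y^3 + 18*y^2 - 32*y - 96) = (y - 2)*(y + 2)*(y^3 + 11*y^2 + 40*y + 48) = (y - 2)*(y + 2)*(y + 4)*(y^2 + 7*y + 12) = (y - 2)*(y + 2)*(y + 3)*(y + 4)*(y + 4)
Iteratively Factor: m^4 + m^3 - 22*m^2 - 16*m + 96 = (m - 4)*(m^3 + 5*m^2 - 2*m - 24) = (m - 4)*(m - 2)*(m^2 + 7*m + 12) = (m - 4)*(m - 2)*(m + 4)*(m + 3)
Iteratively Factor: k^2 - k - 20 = (k + 4)*(k - 5)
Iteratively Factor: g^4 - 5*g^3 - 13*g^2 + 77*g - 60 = (g - 3)*(g^3 - 2*g^2 - 19*g + 20) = (g - 3)*(g + 4)*(g^2 - 6*g + 5) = (g - 5)*(g - 3)*(g + 4)*(g - 1)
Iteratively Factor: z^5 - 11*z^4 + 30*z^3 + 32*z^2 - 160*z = (z - 4)*(z^4 - 7*z^3 + 2*z^2 + 40*z) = (z - 4)^2*(z^3 - 3*z^2 - 10*z) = z*(z - 4)^2*(z^2 - 3*z - 10) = z*(z - 4)^2*(z + 2)*(z - 5)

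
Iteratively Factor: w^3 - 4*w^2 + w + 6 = (w - 3)*(w^2 - w - 2) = (w - 3)*(w - 2)*(w + 1)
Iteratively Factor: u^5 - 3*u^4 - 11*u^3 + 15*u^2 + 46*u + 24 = (u + 1)*(u^4 - 4*u^3 - 7*u^2 + 22*u + 24) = (u + 1)*(u + 2)*(u^3 - 6*u^2 + 5*u + 12) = (u - 3)*(u + 1)*(u + 2)*(u^2 - 3*u - 4) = (u - 4)*(u - 3)*(u + 1)*(u + 2)*(u + 1)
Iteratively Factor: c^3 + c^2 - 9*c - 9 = (c - 3)*(c^2 + 4*c + 3) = (c - 3)*(c + 3)*(c + 1)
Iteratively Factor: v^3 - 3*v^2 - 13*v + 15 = (v + 3)*(v^2 - 6*v + 5) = (v - 1)*(v + 3)*(v - 5)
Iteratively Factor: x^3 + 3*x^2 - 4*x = (x)*(x^2 + 3*x - 4) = x*(x + 4)*(x - 1)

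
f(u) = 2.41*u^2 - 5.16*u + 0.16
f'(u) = 4.82*u - 5.16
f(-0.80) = 5.83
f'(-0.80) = -9.02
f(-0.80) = 5.83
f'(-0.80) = -9.02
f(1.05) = -2.60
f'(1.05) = -0.10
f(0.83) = -2.46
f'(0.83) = -1.16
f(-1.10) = 8.75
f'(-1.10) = -10.46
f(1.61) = -1.90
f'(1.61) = 2.60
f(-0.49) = 3.27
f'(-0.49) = -7.52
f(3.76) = 14.83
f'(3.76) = 12.96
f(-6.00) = 117.88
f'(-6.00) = -34.08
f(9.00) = 148.93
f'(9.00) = 38.22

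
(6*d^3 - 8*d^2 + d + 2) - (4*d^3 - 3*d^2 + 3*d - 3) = 2*d^3 - 5*d^2 - 2*d + 5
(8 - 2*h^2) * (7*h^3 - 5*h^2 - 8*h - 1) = -14*h^5 + 10*h^4 + 72*h^3 - 38*h^2 - 64*h - 8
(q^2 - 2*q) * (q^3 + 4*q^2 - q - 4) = q^5 + 2*q^4 - 9*q^3 - 2*q^2 + 8*q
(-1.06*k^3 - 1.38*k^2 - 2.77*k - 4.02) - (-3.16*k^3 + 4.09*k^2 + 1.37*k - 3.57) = 2.1*k^3 - 5.47*k^2 - 4.14*k - 0.45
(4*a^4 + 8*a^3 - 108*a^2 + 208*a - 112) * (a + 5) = 4*a^5 + 28*a^4 - 68*a^3 - 332*a^2 + 928*a - 560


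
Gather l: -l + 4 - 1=3 - l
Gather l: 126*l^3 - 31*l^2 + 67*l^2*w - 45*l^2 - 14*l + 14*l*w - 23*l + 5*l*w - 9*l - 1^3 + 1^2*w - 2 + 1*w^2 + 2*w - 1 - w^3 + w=126*l^3 + l^2*(67*w - 76) + l*(19*w - 46) - w^3 + w^2 + 4*w - 4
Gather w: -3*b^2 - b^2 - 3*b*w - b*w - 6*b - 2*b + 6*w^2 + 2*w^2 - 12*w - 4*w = -4*b^2 - 8*b + 8*w^2 + w*(-4*b - 16)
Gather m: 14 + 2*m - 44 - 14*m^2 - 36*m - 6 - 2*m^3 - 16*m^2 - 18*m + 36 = -2*m^3 - 30*m^2 - 52*m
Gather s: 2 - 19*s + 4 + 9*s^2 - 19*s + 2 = 9*s^2 - 38*s + 8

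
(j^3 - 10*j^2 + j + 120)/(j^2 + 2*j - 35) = (j^2 - 5*j - 24)/(j + 7)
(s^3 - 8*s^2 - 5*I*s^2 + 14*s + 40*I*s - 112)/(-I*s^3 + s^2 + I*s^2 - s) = (I*s^3 + s^2*(5 - 8*I) + 2*s*(-20 + 7*I) - 112*I)/(s*(s^2 + s*(-1 + I) - I))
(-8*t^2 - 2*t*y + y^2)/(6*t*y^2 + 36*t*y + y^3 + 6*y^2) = (-8*t^2 - 2*t*y + y^2)/(y*(6*t*y + 36*t + y^2 + 6*y))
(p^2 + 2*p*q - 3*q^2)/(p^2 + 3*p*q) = (p - q)/p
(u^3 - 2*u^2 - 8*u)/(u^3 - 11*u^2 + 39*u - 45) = u*(u^2 - 2*u - 8)/(u^3 - 11*u^2 + 39*u - 45)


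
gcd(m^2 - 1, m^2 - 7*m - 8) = m + 1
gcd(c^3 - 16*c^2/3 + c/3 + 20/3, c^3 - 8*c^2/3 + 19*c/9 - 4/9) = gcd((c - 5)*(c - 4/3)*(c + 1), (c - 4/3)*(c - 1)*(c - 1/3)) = c - 4/3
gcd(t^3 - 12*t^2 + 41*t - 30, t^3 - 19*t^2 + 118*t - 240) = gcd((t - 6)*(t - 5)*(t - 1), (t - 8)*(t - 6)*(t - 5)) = t^2 - 11*t + 30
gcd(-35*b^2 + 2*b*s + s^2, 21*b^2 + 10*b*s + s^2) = 7*b + s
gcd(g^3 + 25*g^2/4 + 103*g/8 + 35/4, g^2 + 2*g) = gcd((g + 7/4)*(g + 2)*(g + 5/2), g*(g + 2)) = g + 2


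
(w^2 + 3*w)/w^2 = (w + 3)/w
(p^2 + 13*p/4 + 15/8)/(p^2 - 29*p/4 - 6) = (p + 5/2)/(p - 8)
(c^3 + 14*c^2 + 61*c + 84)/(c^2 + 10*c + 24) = (c^2 + 10*c + 21)/(c + 6)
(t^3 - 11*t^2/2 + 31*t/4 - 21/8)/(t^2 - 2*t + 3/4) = t - 7/2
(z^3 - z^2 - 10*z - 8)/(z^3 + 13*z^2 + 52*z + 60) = (z^2 - 3*z - 4)/(z^2 + 11*z + 30)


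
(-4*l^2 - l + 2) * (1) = -4*l^2 - l + 2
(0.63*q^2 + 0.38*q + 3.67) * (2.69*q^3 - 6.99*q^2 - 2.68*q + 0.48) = 1.6947*q^5 - 3.3815*q^4 + 5.5277*q^3 - 26.3693*q^2 - 9.6532*q + 1.7616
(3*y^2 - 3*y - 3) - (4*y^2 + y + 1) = -y^2 - 4*y - 4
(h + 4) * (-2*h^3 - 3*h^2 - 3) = -2*h^4 - 11*h^3 - 12*h^2 - 3*h - 12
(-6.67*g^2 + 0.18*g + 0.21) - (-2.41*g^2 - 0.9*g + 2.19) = -4.26*g^2 + 1.08*g - 1.98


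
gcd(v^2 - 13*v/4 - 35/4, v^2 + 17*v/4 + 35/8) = v + 7/4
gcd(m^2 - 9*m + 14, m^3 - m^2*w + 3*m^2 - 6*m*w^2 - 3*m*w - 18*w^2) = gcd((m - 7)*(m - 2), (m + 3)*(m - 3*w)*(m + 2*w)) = 1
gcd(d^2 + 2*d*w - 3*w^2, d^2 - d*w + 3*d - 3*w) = -d + w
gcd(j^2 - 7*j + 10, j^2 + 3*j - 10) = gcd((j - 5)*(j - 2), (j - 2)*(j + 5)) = j - 2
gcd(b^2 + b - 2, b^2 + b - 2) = b^2 + b - 2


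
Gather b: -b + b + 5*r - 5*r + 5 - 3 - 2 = 0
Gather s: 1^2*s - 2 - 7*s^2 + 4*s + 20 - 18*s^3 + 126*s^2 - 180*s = -18*s^3 + 119*s^2 - 175*s + 18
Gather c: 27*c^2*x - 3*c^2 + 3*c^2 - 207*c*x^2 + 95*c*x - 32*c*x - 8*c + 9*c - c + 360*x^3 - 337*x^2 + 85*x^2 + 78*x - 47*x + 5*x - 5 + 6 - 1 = 27*c^2*x + c*(-207*x^2 + 63*x) + 360*x^3 - 252*x^2 + 36*x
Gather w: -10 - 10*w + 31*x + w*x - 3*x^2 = w*(x - 10) - 3*x^2 + 31*x - 10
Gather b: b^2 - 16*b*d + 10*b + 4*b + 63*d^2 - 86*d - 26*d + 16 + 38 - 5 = b^2 + b*(14 - 16*d) + 63*d^2 - 112*d + 49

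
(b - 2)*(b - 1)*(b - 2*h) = b^3 - 2*b^2*h - 3*b^2 + 6*b*h + 2*b - 4*h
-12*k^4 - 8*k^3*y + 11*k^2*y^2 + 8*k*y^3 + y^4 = (-k + y)*(k + y)*(2*k + y)*(6*k + y)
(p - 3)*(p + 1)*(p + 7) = p^3 + 5*p^2 - 17*p - 21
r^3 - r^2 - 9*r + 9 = (r - 3)*(r - 1)*(r + 3)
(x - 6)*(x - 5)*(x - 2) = x^3 - 13*x^2 + 52*x - 60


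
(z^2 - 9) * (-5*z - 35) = -5*z^3 - 35*z^2 + 45*z + 315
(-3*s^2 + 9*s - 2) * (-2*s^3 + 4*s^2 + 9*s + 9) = 6*s^5 - 30*s^4 + 13*s^3 + 46*s^2 + 63*s - 18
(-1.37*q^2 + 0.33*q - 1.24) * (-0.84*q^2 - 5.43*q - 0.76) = 1.1508*q^4 + 7.1619*q^3 + 0.2909*q^2 + 6.4824*q + 0.9424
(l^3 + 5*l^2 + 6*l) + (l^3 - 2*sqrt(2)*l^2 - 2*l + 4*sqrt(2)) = 2*l^3 - 2*sqrt(2)*l^2 + 5*l^2 + 4*l + 4*sqrt(2)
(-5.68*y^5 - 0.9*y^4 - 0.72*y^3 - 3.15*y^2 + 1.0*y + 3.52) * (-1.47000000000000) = 8.3496*y^5 + 1.323*y^4 + 1.0584*y^3 + 4.6305*y^2 - 1.47*y - 5.1744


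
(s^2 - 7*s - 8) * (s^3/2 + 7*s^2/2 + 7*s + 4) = s^5/2 - 43*s^3/2 - 73*s^2 - 84*s - 32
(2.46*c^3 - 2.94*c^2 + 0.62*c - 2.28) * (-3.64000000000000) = -8.9544*c^3 + 10.7016*c^2 - 2.2568*c + 8.2992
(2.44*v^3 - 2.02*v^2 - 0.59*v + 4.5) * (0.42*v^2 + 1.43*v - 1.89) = 1.0248*v^5 + 2.6408*v^4 - 7.748*v^3 + 4.8641*v^2 + 7.5501*v - 8.505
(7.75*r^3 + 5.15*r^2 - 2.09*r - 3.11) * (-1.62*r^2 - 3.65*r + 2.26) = -12.555*r^5 - 36.6305*r^4 + 2.1033*r^3 + 24.3057*r^2 + 6.6281*r - 7.0286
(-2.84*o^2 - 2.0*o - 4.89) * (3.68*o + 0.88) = -10.4512*o^3 - 9.8592*o^2 - 19.7552*o - 4.3032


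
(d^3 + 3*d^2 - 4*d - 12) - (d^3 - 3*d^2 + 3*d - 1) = 6*d^2 - 7*d - 11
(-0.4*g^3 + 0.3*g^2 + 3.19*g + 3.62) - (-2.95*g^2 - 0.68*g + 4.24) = -0.4*g^3 + 3.25*g^2 + 3.87*g - 0.62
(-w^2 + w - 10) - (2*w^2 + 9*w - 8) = -3*w^2 - 8*w - 2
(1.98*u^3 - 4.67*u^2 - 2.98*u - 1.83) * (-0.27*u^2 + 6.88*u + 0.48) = -0.5346*u^5 + 14.8833*u^4 - 30.3746*u^3 - 22.2499*u^2 - 14.0208*u - 0.8784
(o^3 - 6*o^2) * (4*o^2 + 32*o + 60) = 4*o^5 + 8*o^4 - 132*o^3 - 360*o^2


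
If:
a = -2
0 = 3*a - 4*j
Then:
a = -2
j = -3/2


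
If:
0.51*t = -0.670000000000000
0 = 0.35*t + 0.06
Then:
No Solution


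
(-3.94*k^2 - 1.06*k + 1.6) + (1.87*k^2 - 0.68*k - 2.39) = -2.07*k^2 - 1.74*k - 0.79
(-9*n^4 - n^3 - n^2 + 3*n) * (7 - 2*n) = 18*n^5 - 61*n^4 - 5*n^3 - 13*n^2 + 21*n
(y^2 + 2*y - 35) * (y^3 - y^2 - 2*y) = y^5 + y^4 - 39*y^3 + 31*y^2 + 70*y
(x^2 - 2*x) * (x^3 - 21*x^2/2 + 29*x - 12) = x^5 - 25*x^4/2 + 50*x^3 - 70*x^2 + 24*x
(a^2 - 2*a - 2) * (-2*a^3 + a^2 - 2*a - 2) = -2*a^5 + 5*a^4 + 8*a + 4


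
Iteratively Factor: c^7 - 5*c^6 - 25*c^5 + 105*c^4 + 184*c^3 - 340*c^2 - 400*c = (c - 2)*(c^6 - 3*c^5 - 31*c^4 + 43*c^3 + 270*c^2 + 200*c) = (c - 2)*(c + 1)*(c^5 - 4*c^4 - 27*c^3 + 70*c^2 + 200*c) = (c - 2)*(c + 1)*(c + 4)*(c^4 - 8*c^3 + 5*c^2 + 50*c) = (c - 2)*(c + 1)*(c + 2)*(c + 4)*(c^3 - 10*c^2 + 25*c) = (c - 5)*(c - 2)*(c + 1)*(c + 2)*(c + 4)*(c^2 - 5*c) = c*(c - 5)*(c - 2)*(c + 1)*(c + 2)*(c + 4)*(c - 5)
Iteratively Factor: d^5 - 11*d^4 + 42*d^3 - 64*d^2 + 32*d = (d - 1)*(d^4 - 10*d^3 + 32*d^2 - 32*d) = d*(d - 1)*(d^3 - 10*d^2 + 32*d - 32) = d*(d - 4)*(d - 1)*(d^2 - 6*d + 8) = d*(d - 4)^2*(d - 1)*(d - 2)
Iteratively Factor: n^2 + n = (n)*(n + 1)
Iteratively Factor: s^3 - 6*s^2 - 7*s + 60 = (s - 4)*(s^2 - 2*s - 15) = (s - 4)*(s + 3)*(s - 5)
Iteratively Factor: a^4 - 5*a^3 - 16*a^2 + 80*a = (a + 4)*(a^3 - 9*a^2 + 20*a) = (a - 4)*(a + 4)*(a^2 - 5*a) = (a - 5)*(a - 4)*(a + 4)*(a)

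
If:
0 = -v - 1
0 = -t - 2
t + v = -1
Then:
No Solution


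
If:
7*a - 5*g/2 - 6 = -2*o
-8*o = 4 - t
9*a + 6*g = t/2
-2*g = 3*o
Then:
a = 358/571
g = -240/571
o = 160/571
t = 3564/571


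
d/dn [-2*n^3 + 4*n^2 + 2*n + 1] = -6*n^2 + 8*n + 2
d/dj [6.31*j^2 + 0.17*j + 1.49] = 12.62*j + 0.17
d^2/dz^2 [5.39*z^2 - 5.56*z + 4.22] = 10.7800000000000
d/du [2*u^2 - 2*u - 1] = 4*u - 2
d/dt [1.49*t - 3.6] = 1.49000000000000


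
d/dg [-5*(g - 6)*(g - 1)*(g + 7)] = 215 - 15*g^2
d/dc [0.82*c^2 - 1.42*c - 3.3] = 1.64*c - 1.42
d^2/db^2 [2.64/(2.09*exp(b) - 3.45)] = (11.531784*exp(b) + 19.03572)*exp(b)/(2.09*exp(b) - 3.45)^3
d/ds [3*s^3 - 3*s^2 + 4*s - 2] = 9*s^2 - 6*s + 4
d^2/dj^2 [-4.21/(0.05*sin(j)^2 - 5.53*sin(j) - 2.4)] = (-0.0421*sin(j)^4 + 3.492195*sin(j)^3 - 130.703239*sin(j)^2 + 48.89073*sin(j) + 258.501578)/(-0.05*sin(j)^2 + 5.53*sin(j) + 2.4)^3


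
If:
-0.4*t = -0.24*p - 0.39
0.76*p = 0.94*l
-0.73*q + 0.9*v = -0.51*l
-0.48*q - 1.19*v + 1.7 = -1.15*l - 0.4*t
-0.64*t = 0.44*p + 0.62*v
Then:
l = -0.96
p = -1.19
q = 0.04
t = 0.26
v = 0.57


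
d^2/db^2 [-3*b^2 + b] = -6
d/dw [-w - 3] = -1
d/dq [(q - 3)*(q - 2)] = 2*q - 5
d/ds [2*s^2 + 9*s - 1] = 4*s + 9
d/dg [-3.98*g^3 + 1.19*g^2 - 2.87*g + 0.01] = -11.94*g^2 + 2.38*g - 2.87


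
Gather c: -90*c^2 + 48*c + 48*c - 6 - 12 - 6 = -90*c^2 + 96*c - 24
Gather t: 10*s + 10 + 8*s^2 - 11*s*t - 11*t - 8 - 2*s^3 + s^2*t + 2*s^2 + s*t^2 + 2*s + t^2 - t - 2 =-2*s^3 + 10*s^2 + 12*s + t^2*(s + 1) + t*(s^2 - 11*s - 12)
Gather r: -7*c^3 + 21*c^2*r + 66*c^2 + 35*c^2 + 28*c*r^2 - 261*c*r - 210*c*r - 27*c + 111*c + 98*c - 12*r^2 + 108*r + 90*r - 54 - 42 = -7*c^3 + 101*c^2 + 182*c + r^2*(28*c - 12) + r*(21*c^2 - 471*c + 198) - 96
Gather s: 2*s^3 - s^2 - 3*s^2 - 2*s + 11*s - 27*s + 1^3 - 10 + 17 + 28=2*s^3 - 4*s^2 - 18*s + 36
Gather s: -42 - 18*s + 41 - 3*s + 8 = 7 - 21*s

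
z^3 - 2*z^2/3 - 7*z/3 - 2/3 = (z - 2)*(z + 1/3)*(z + 1)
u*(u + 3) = u^2 + 3*u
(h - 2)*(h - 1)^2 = h^3 - 4*h^2 + 5*h - 2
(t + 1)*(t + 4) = t^2 + 5*t + 4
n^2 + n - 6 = (n - 2)*(n + 3)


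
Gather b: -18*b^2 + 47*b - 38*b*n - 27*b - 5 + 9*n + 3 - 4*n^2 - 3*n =-18*b^2 + b*(20 - 38*n) - 4*n^2 + 6*n - 2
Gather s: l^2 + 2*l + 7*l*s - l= l^2 + 7*l*s + l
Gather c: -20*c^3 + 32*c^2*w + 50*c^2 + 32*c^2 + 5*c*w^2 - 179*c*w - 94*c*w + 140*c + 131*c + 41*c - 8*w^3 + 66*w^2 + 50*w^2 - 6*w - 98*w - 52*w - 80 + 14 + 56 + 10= -20*c^3 + c^2*(32*w + 82) + c*(5*w^2 - 273*w + 312) - 8*w^3 + 116*w^2 - 156*w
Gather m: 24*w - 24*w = 0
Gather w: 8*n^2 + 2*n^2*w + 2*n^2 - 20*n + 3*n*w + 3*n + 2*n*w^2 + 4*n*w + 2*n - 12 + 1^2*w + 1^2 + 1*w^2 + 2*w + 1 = 10*n^2 - 15*n + w^2*(2*n + 1) + w*(2*n^2 + 7*n + 3) - 10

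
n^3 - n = n*(n - 1)*(n + 1)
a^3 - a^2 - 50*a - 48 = (a - 8)*(a + 1)*(a + 6)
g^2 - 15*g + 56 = (g - 8)*(g - 7)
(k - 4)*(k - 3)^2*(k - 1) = k^4 - 11*k^3 + 43*k^2 - 69*k + 36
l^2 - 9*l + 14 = (l - 7)*(l - 2)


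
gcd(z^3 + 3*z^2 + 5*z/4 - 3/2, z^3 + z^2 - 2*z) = z + 2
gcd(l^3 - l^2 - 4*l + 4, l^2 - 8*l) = 1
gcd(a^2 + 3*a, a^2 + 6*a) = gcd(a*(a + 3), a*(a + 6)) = a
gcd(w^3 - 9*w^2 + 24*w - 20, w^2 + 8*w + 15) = 1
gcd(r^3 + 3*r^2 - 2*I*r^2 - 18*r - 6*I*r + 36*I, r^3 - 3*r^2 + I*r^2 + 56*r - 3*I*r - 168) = r - 3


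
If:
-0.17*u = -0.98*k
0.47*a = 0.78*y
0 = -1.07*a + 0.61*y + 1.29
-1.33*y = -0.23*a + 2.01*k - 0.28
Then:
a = 1.84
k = -0.38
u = -2.21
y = 1.11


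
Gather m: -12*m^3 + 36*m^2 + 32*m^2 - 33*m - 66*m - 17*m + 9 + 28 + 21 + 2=-12*m^3 + 68*m^2 - 116*m + 60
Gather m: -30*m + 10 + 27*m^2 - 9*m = 27*m^2 - 39*m + 10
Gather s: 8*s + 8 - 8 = 8*s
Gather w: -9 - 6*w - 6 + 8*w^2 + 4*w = 8*w^2 - 2*w - 15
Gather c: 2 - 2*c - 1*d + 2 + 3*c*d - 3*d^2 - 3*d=c*(3*d - 2) - 3*d^2 - 4*d + 4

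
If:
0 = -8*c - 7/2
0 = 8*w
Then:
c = -7/16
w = 0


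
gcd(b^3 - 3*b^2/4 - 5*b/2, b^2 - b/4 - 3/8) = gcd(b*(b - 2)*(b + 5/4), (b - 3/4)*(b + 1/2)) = 1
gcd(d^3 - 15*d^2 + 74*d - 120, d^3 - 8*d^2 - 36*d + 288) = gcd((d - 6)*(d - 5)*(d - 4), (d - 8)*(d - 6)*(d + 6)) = d - 6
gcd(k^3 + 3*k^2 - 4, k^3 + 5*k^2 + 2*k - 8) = k^2 + k - 2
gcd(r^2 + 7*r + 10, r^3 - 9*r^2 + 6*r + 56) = r + 2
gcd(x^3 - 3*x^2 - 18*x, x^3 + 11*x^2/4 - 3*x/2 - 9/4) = x + 3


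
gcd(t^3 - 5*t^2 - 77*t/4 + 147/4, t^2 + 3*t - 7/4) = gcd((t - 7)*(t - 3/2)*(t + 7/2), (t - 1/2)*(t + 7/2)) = t + 7/2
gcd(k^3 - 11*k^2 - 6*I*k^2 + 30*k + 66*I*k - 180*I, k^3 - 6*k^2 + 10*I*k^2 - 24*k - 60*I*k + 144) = k - 6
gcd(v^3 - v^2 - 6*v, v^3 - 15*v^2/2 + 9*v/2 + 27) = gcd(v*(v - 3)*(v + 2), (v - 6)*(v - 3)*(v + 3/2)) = v - 3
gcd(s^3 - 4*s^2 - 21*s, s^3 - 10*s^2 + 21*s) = s^2 - 7*s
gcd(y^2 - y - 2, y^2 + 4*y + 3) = y + 1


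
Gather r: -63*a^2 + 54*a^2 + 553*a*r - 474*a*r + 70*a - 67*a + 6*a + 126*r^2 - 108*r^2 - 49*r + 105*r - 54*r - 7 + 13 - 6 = -9*a^2 + 9*a + 18*r^2 + r*(79*a + 2)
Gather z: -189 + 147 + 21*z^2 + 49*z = 21*z^2 + 49*z - 42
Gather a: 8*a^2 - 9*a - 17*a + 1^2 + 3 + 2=8*a^2 - 26*a + 6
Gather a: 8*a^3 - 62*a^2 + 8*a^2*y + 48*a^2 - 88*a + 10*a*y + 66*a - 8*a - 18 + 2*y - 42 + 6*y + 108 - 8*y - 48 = 8*a^3 + a^2*(8*y - 14) + a*(10*y - 30)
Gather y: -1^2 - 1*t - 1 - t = -2*t - 2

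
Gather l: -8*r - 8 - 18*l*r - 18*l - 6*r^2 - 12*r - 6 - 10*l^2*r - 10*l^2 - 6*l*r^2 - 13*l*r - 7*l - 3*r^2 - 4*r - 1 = l^2*(-10*r - 10) + l*(-6*r^2 - 31*r - 25) - 9*r^2 - 24*r - 15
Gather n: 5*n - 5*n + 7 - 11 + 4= 0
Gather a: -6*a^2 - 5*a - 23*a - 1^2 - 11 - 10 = -6*a^2 - 28*a - 22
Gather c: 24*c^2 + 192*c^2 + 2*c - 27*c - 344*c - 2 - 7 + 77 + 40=216*c^2 - 369*c + 108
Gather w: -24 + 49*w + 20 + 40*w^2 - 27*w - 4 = 40*w^2 + 22*w - 8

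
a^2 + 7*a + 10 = (a + 2)*(a + 5)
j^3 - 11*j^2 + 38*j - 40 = (j - 5)*(j - 4)*(j - 2)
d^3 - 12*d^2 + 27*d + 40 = (d - 8)*(d - 5)*(d + 1)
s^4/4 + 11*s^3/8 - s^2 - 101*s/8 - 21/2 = (s/4 + 1)*(s - 3)*(s + 1)*(s + 7/2)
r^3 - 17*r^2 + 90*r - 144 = (r - 8)*(r - 6)*(r - 3)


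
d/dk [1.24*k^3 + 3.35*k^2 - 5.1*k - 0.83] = 3.72*k^2 + 6.7*k - 5.1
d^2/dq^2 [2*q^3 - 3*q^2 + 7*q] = 12*q - 6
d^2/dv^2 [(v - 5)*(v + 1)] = 2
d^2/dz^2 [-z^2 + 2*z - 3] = -2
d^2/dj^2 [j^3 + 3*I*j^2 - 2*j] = 6*j + 6*I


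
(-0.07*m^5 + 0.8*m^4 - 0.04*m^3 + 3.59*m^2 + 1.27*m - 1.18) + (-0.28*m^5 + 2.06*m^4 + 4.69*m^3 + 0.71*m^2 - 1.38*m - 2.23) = -0.35*m^5 + 2.86*m^4 + 4.65*m^3 + 4.3*m^2 - 0.11*m - 3.41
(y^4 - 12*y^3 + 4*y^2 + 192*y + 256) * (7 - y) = -y^5 + 19*y^4 - 88*y^3 - 164*y^2 + 1088*y + 1792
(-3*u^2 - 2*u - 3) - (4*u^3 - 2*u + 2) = -4*u^3 - 3*u^2 - 5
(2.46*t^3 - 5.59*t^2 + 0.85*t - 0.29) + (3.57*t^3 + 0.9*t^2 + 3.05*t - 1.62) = 6.03*t^3 - 4.69*t^2 + 3.9*t - 1.91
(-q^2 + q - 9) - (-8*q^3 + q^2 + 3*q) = 8*q^3 - 2*q^2 - 2*q - 9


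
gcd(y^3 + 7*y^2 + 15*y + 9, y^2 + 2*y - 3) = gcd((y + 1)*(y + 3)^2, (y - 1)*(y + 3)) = y + 3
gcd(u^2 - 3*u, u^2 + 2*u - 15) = u - 3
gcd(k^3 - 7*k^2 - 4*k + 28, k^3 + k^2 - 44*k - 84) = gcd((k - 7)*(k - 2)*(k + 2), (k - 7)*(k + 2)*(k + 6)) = k^2 - 5*k - 14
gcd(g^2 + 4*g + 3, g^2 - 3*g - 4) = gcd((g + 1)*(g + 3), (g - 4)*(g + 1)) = g + 1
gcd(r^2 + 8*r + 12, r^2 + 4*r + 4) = r + 2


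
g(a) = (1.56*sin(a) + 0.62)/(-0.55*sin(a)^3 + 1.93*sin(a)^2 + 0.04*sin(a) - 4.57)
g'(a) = (1.56*sin(a) + 0.62)*(1.65*sin(a)^2*cos(a) - 3.86*sin(a)*cos(a) - 0.04*cos(a))/(-0.55*sin(a)^3 + 1.93*sin(a)^2 + 0.04*sin(a) - 4.57)^2 + 1.56*cos(a)/(-0.55*sin(a)^3 + 1.93*sin(a)^2 + 0.04*sin(a) - 4.57)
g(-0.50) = 0.03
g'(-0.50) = -0.35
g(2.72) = -0.29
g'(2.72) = 0.42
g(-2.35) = 0.14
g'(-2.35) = 0.42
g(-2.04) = 0.29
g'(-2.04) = 0.49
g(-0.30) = -0.04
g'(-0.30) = -0.33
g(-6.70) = 0.00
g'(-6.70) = -0.34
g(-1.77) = 0.41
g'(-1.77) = 0.33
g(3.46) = -0.03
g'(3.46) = 0.33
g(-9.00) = 0.01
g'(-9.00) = 0.34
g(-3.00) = -0.09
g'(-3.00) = 0.33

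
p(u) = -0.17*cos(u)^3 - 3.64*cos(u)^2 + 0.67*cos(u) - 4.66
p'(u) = 0.51*sin(u)*cos(u)^2 + 7.28*sin(u)*cos(u) - 0.67*sin(u)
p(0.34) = -7.41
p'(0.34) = 2.22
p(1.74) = -4.88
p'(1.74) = -1.85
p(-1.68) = -4.78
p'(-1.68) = 1.45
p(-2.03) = -5.66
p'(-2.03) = 3.40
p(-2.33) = -6.79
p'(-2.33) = 3.95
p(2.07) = -5.80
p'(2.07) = -3.55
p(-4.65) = -4.72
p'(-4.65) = -1.12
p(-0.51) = -6.96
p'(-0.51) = -2.96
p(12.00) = -6.79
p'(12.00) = -3.13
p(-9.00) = -8.16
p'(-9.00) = 2.84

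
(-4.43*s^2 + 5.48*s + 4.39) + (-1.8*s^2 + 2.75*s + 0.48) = -6.23*s^2 + 8.23*s + 4.87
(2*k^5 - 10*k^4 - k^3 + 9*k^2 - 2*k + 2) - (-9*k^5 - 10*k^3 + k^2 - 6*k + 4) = 11*k^5 - 10*k^4 + 9*k^3 + 8*k^2 + 4*k - 2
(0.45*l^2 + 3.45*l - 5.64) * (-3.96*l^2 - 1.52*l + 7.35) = -1.782*l^4 - 14.346*l^3 + 20.3979*l^2 + 33.9303*l - 41.454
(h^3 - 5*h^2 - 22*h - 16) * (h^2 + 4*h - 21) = h^5 - h^4 - 63*h^3 + h^2 + 398*h + 336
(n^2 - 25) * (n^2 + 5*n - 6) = n^4 + 5*n^3 - 31*n^2 - 125*n + 150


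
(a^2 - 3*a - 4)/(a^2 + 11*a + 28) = (a^2 - 3*a - 4)/(a^2 + 11*a + 28)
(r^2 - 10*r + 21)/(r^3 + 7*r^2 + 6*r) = (r^2 - 10*r + 21)/(r*(r^2 + 7*r + 6))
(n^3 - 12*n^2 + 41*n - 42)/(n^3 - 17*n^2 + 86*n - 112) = (n - 3)/(n - 8)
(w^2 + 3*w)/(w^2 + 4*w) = (w + 3)/(w + 4)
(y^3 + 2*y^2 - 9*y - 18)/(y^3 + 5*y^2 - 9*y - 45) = (y + 2)/(y + 5)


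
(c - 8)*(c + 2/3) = c^2 - 22*c/3 - 16/3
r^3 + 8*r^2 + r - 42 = (r - 2)*(r + 3)*(r + 7)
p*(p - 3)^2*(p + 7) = p^4 + p^3 - 33*p^2 + 63*p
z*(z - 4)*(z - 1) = z^3 - 5*z^2 + 4*z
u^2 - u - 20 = (u - 5)*(u + 4)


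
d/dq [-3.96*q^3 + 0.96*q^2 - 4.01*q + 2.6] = -11.88*q^2 + 1.92*q - 4.01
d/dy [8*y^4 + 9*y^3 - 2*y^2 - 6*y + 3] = 32*y^3 + 27*y^2 - 4*y - 6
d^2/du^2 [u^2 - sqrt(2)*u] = 2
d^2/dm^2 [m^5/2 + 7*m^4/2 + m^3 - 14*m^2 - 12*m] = 10*m^3 + 42*m^2 + 6*m - 28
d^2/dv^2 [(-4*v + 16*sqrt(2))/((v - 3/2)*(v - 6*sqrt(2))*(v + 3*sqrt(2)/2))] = 192*(-4*v^5 + 6*v^4 + 50*sqrt(2)*v^4 - 465*v^3 - 73*sqrt(2)*v^3 + 396*sqrt(2)*v^2 + 864*v^2 - 1458*sqrt(2)*v + 2106*v - 1944 + 2673*sqrt(2))/(32*v^9 - 432*sqrt(2)*v^8 - 144*v^8 + 2376*v^7 + 1944*sqrt(2)*v^7 - 9828*v^6 + 6804*sqrt(2)*v^6 - 42282*sqrt(2)*v^5 - 24300*v^5 - 74358*sqrt(2)*v^4 + 167670*v^4 - 449064*v^3 + 597051*sqrt(2)*v^3 - 944784*sqrt(2)*v^2 + 971028*v^2 - 1259712*v + 472392*sqrt(2)*v + 629856)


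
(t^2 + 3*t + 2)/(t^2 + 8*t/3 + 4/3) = 3*(t + 1)/(3*t + 2)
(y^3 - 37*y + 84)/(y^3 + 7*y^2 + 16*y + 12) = (y^3 - 37*y + 84)/(y^3 + 7*y^2 + 16*y + 12)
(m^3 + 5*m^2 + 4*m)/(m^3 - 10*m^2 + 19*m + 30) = m*(m + 4)/(m^2 - 11*m + 30)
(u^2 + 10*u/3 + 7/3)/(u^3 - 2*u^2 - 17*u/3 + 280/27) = 9*(u + 1)/(9*u^2 - 39*u + 40)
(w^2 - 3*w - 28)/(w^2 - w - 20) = (w - 7)/(w - 5)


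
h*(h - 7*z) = h^2 - 7*h*z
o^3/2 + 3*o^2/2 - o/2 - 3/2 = (o/2 + 1/2)*(o - 1)*(o + 3)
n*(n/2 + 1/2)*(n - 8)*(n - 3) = n^4/2 - 5*n^3 + 13*n^2/2 + 12*n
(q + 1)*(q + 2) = q^2 + 3*q + 2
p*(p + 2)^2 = p^3 + 4*p^2 + 4*p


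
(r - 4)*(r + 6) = r^2 + 2*r - 24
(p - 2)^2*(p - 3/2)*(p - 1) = p^4 - 13*p^3/2 + 31*p^2/2 - 16*p + 6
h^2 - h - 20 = (h - 5)*(h + 4)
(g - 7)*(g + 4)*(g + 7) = g^3 + 4*g^2 - 49*g - 196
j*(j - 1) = j^2 - j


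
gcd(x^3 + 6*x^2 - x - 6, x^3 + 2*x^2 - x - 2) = x^2 - 1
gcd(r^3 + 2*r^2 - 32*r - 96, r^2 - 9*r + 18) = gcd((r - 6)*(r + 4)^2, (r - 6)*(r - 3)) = r - 6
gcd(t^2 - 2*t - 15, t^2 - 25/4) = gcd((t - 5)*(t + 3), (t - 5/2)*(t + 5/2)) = 1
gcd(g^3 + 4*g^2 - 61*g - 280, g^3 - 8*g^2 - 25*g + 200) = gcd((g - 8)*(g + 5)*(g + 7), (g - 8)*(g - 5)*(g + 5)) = g^2 - 3*g - 40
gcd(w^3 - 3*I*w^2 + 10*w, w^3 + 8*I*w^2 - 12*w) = w^2 + 2*I*w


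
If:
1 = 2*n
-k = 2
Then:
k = -2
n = 1/2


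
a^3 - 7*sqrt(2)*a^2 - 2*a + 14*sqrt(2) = (a - 7*sqrt(2))*(a - sqrt(2))*(a + sqrt(2))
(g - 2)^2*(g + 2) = g^3 - 2*g^2 - 4*g + 8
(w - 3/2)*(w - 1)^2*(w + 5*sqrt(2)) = w^4 - 7*w^3/2 + 5*sqrt(2)*w^3 - 35*sqrt(2)*w^2/2 + 4*w^2 - 3*w/2 + 20*sqrt(2)*w - 15*sqrt(2)/2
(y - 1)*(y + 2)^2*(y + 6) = y^4 + 9*y^3 + 18*y^2 - 4*y - 24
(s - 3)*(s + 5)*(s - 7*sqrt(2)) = s^3 - 7*sqrt(2)*s^2 + 2*s^2 - 14*sqrt(2)*s - 15*s + 105*sqrt(2)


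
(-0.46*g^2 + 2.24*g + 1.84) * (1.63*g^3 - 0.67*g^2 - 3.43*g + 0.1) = -0.7498*g^5 + 3.9594*g^4 + 3.0762*g^3 - 8.962*g^2 - 6.0872*g + 0.184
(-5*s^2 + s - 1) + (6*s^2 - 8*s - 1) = s^2 - 7*s - 2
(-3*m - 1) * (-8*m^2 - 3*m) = 24*m^3 + 17*m^2 + 3*m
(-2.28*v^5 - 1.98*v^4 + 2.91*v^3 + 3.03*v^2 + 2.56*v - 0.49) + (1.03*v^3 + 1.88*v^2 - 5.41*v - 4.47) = -2.28*v^5 - 1.98*v^4 + 3.94*v^3 + 4.91*v^2 - 2.85*v - 4.96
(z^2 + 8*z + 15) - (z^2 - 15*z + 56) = 23*z - 41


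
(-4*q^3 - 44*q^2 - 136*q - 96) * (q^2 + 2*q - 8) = -4*q^5 - 52*q^4 - 192*q^3 - 16*q^2 + 896*q + 768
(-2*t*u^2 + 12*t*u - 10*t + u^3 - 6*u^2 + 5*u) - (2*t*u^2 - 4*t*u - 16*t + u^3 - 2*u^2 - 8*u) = -4*t*u^2 + 16*t*u + 6*t - 4*u^2 + 13*u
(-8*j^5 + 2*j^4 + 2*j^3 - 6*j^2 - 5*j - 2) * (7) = -56*j^5 + 14*j^4 + 14*j^3 - 42*j^2 - 35*j - 14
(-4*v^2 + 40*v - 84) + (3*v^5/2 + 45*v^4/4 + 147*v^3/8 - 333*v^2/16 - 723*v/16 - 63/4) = 3*v^5/2 + 45*v^4/4 + 147*v^3/8 - 397*v^2/16 - 83*v/16 - 399/4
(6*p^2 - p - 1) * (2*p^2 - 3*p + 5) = 12*p^4 - 20*p^3 + 31*p^2 - 2*p - 5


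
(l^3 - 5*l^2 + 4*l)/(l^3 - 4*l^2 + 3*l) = (l - 4)/(l - 3)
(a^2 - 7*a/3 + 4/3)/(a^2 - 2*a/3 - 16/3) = (-3*a^2 + 7*a - 4)/(-3*a^2 + 2*a + 16)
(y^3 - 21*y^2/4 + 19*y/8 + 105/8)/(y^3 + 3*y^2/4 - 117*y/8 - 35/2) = (2*y^2 - 13*y + 21)/(2*y^2 - y - 28)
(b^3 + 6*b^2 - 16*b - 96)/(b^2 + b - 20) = (b^2 + 10*b + 24)/(b + 5)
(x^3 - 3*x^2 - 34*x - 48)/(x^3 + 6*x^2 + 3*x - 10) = (x^2 - 5*x - 24)/(x^2 + 4*x - 5)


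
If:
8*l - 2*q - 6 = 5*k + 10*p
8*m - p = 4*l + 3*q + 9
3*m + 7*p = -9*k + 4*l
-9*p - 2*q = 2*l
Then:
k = 156*q/2567 - 348/2567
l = 41*q/5134 + 2673/5134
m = 53*q/151 + 207/151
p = -575*q/2567 - 297/2567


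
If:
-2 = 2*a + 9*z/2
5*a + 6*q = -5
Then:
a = -9*z/4 - 1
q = 15*z/8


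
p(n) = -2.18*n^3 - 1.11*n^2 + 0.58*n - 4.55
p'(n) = -6.54*n^2 - 2.22*n + 0.58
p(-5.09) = 251.22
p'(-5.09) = -157.56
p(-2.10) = 9.53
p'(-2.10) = -23.60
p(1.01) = -7.34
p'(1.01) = -8.33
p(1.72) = -17.93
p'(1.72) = -22.59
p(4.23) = -186.96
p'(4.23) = -125.83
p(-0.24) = -4.72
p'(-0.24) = 0.74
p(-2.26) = 13.63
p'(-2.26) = -27.81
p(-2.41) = 18.12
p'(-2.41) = -32.05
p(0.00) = -4.55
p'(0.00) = 0.58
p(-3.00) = 42.58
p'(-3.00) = -51.62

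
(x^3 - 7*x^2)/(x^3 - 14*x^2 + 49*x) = x/(x - 7)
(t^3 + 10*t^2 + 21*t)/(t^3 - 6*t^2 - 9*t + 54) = t*(t + 7)/(t^2 - 9*t + 18)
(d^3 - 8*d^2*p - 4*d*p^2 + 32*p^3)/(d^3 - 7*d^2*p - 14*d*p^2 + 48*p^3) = (d + 2*p)/(d + 3*p)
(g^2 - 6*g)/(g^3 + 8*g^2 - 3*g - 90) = g*(g - 6)/(g^3 + 8*g^2 - 3*g - 90)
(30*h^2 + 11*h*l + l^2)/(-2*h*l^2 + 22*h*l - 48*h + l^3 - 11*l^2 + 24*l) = (-30*h^2 - 11*h*l - l^2)/(2*h*l^2 - 22*h*l + 48*h - l^3 + 11*l^2 - 24*l)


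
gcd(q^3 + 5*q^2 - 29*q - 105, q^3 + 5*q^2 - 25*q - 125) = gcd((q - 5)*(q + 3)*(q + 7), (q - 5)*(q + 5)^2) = q - 5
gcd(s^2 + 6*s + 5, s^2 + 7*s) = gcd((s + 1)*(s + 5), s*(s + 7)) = 1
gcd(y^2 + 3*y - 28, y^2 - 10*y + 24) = y - 4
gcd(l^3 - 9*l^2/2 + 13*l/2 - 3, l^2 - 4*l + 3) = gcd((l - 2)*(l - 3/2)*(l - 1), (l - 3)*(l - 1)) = l - 1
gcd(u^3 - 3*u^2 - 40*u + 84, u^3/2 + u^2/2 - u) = 1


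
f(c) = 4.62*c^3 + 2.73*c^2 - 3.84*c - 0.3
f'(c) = 13.86*c^2 + 5.46*c - 3.84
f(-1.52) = -4.38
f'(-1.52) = 19.88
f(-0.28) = 0.89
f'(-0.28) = -4.28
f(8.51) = 3012.01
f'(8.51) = 1046.37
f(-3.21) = -112.66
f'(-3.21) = 121.45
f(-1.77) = -10.57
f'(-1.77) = 29.92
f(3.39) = 198.04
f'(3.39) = 173.95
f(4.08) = 343.26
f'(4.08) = 249.16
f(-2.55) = -49.36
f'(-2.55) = 72.36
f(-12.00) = -7544.46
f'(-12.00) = 1926.48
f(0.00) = -0.30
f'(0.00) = -3.84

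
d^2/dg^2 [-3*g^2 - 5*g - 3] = -6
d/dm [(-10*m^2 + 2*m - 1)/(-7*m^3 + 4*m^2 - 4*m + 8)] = (-70*m^4 + 28*m^3 + 11*m^2 - 152*m + 12)/(49*m^6 - 56*m^5 + 72*m^4 - 144*m^3 + 80*m^2 - 64*m + 64)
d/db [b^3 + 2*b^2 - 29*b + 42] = 3*b^2 + 4*b - 29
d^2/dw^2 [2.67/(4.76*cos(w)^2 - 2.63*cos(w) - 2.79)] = (241.983168*(1 - cos(w)^2)^2 - 100.275588*cos(w)^3 + 281.294379*cos(w)^2 + 180.959517*cos(w) - 349.83675)/(-4.76*cos(w)^2 + 2.63*cos(w) + 2.79)^3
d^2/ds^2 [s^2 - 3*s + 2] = 2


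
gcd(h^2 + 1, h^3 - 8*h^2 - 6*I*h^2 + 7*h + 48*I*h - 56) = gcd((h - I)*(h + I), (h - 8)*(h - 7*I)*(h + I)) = h + I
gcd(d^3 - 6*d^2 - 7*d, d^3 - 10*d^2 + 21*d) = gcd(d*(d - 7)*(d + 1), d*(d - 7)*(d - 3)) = d^2 - 7*d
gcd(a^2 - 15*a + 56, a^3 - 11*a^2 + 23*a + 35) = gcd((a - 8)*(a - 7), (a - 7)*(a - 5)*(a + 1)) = a - 7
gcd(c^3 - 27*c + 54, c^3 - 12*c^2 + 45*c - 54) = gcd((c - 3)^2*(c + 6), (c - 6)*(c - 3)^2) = c^2 - 6*c + 9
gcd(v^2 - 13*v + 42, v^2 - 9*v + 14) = v - 7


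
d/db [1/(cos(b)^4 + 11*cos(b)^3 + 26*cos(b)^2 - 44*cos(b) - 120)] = (4*cos(b)^3 + 33*cos(b)^2 + 52*cos(b) - 44)*sin(b)/(cos(b)^4 + 11*cos(b)^3 + 26*cos(b)^2 - 44*cos(b) - 120)^2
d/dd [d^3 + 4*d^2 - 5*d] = 3*d^2 + 8*d - 5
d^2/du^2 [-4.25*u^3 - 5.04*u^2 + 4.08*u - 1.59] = -25.5*u - 10.08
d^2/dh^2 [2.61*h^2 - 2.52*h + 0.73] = 5.22000000000000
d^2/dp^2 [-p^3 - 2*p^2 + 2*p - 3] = -6*p - 4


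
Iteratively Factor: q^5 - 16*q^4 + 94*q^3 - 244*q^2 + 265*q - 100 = (q - 5)*(q^4 - 11*q^3 + 39*q^2 - 49*q + 20) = (q - 5)*(q - 1)*(q^3 - 10*q^2 + 29*q - 20) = (q - 5)*(q - 4)*(q - 1)*(q^2 - 6*q + 5) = (q - 5)^2*(q - 4)*(q - 1)*(q - 1)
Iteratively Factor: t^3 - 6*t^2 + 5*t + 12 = (t - 3)*(t^2 - 3*t - 4) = (t - 4)*(t - 3)*(t + 1)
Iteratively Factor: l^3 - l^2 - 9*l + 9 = (l - 1)*(l^2 - 9) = (l - 3)*(l - 1)*(l + 3)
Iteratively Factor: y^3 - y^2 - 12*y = (y)*(y^2 - y - 12) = y*(y + 3)*(y - 4)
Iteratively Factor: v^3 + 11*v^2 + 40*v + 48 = (v + 4)*(v^2 + 7*v + 12) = (v + 4)^2*(v + 3)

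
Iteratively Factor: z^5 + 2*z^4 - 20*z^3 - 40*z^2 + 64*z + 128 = (z + 2)*(z^4 - 20*z^2 + 64) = (z - 2)*(z + 2)*(z^3 + 2*z^2 - 16*z - 32) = (z - 2)*(z + 2)^2*(z^2 - 16) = (z - 2)*(z + 2)^2*(z + 4)*(z - 4)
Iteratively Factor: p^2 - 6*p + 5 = (p - 1)*(p - 5)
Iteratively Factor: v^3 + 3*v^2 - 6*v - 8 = (v + 4)*(v^2 - v - 2) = (v - 2)*(v + 4)*(v + 1)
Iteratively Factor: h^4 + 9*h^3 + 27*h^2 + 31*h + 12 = (h + 3)*(h^3 + 6*h^2 + 9*h + 4) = (h + 1)*(h + 3)*(h^2 + 5*h + 4) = (h + 1)^2*(h + 3)*(h + 4)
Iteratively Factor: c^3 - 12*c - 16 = (c + 2)*(c^2 - 2*c - 8) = (c - 4)*(c + 2)*(c + 2)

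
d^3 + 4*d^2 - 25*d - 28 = (d - 4)*(d + 1)*(d + 7)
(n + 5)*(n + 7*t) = n^2 + 7*n*t + 5*n + 35*t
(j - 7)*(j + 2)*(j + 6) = j^3 + j^2 - 44*j - 84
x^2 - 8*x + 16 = (x - 4)^2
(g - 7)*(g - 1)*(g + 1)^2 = g^4 - 6*g^3 - 8*g^2 + 6*g + 7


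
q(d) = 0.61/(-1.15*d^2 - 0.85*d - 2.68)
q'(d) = 0.61*(2.3*d + 0.85)/(-1.15*d^2 - 0.85*d - 2.68)^2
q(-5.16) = -0.02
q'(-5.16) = -0.01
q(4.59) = -0.02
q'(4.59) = 0.01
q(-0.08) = -0.23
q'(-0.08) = 0.06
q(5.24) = -0.02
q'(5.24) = 0.01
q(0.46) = -0.18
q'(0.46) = 0.11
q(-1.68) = -0.14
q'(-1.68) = -0.09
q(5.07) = -0.02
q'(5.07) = 0.01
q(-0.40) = -0.24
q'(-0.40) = -0.01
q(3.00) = -0.04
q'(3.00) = 0.02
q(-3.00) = -0.06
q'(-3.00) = -0.03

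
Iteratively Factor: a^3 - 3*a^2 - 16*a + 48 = (a + 4)*(a^2 - 7*a + 12) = (a - 3)*(a + 4)*(a - 4)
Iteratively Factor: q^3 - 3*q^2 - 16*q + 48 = (q + 4)*(q^2 - 7*q + 12) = (q - 3)*(q + 4)*(q - 4)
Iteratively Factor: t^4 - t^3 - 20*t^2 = (t - 5)*(t^3 + 4*t^2) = t*(t - 5)*(t^2 + 4*t) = t^2*(t - 5)*(t + 4)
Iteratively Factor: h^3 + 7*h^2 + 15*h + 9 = (h + 1)*(h^2 + 6*h + 9) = (h + 1)*(h + 3)*(h + 3)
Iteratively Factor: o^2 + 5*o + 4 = (o + 1)*(o + 4)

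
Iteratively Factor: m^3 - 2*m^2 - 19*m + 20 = (m - 5)*(m^2 + 3*m - 4) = (m - 5)*(m - 1)*(m + 4)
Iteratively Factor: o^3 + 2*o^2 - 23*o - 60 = (o - 5)*(o^2 + 7*o + 12) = (o - 5)*(o + 3)*(o + 4)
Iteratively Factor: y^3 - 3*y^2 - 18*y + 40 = (y - 5)*(y^2 + 2*y - 8) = (y - 5)*(y - 2)*(y + 4)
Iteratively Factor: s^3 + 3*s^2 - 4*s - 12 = (s + 3)*(s^2 - 4) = (s + 2)*(s + 3)*(s - 2)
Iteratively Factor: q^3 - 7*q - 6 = (q + 1)*(q^2 - q - 6) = (q - 3)*(q + 1)*(q + 2)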